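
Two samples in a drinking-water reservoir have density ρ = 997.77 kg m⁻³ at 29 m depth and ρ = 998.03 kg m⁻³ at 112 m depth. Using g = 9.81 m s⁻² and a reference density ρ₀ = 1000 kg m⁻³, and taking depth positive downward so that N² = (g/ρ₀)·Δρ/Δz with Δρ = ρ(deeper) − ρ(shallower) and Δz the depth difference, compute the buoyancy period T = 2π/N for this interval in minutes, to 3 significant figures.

Δρ = 998.03 − 997.77 = 0.26 kg m⁻³ over Δz = 112 − 29 = 83 m.
N² = (9.81/1000) × (0.26/83) = 3.0730 × 10⁻⁵ s⁻².
N = √(3.0730 × 10⁻⁵) = 5.5435 × 10⁻³ rad s⁻¹, so T = 2π/N = 1.1334 × 10³ s = 18.890 min ≈ 18.9 min.

18.9 min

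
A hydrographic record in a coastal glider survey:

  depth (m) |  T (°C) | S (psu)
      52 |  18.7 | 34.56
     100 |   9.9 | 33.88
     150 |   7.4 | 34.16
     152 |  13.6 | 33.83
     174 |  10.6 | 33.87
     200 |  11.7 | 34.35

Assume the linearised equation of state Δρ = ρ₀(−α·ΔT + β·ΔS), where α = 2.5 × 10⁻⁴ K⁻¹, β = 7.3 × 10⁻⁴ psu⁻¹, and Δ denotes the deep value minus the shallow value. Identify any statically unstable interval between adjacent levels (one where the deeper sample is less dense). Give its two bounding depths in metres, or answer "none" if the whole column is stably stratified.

150–152 m

Evaluate Δρ/ρ₀ = −αΔT + βΔS across each adjacent pair:
  52–100 m: −αΔT+βΔS = −(2.5 × 10⁻⁴)(-8.8)+(7.3 × 10⁻⁴)(-0.68) = 1.7 × 10⁻³ → stable
  100–150 m: −αΔT+βΔS = −(2.5 × 10⁻⁴)(-2.5)+(7.3 × 10⁻⁴)(+0.28) = 8.3 × 10⁻⁴ → stable
  150–152 m: −αΔT+βΔS = −(2.5 × 10⁻⁴)(+6.2)+(7.3 × 10⁻⁴)(-0.33) = -1.8 × 10⁻³ → UNSTABLE
  152–174 m: −αΔT+βΔS = −(2.5 × 10⁻⁴)(-3.0)+(7.3 × 10⁻⁴)(+0.04) = 7.8 × 10⁻⁴ → stable
  174–200 m: −αΔT+βΔS = −(2.5 × 10⁻⁴)(+1.1)+(7.3 × 10⁻⁴)(+0.48) = 7.5 × 10⁻⁵ → stable
The 150–152 m interval has Δρ < 0: lighter water underlies denser water.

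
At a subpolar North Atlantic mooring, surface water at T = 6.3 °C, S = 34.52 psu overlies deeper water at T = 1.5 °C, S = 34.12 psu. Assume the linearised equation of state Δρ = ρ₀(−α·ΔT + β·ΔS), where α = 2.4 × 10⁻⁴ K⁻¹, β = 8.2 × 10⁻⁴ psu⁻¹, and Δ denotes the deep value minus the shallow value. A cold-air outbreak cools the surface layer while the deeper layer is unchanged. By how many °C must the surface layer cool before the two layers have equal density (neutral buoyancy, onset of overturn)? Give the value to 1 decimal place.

Neutral buoyancy requires Δρ = 0, i.e. −α(T_deep − T_surf′) + β(S_deep − S_surf) = 0.
T_surf′ = T_deep − (β/α)·ΔS = 1.5 − (8.2 × 10⁻⁴/2.4 × 10⁻⁴)·(-0.40) = 2.867 °C.
Cooling required: 6.3 − (2.867) = 3.433 °C.

3.4 °C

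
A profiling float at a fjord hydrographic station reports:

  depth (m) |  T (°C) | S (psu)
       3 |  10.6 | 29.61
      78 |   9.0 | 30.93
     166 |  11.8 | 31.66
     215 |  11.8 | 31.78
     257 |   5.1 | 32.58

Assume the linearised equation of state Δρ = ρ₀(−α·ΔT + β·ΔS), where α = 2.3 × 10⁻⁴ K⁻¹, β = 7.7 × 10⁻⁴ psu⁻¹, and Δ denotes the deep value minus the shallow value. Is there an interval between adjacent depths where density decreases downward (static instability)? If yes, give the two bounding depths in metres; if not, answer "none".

78–166 m

Evaluate Δρ/ρ₀ = −αΔT + βΔS across each adjacent pair:
  3–78 m: −αΔT+βΔS = −(2.3 × 10⁻⁴)(-1.6)+(7.7 × 10⁻⁴)(+1.32) = 1.4 × 10⁻³ → stable
  78–166 m: −αΔT+βΔS = −(2.3 × 10⁻⁴)(+2.8)+(7.7 × 10⁻⁴)(+0.73) = -8.2 × 10⁻⁵ → UNSTABLE
  166–215 m: −αΔT+βΔS = −(2.3 × 10⁻⁴)(+0.0)+(7.7 × 10⁻⁴)(+0.12) = 9.2 × 10⁻⁵ → stable
  215–257 m: −αΔT+βΔS = −(2.3 × 10⁻⁴)(-6.7)+(7.7 × 10⁻⁴)(+0.80) = 2.2 × 10⁻³ → stable
The 78–166 m interval has Δρ < 0: lighter water underlies denser water.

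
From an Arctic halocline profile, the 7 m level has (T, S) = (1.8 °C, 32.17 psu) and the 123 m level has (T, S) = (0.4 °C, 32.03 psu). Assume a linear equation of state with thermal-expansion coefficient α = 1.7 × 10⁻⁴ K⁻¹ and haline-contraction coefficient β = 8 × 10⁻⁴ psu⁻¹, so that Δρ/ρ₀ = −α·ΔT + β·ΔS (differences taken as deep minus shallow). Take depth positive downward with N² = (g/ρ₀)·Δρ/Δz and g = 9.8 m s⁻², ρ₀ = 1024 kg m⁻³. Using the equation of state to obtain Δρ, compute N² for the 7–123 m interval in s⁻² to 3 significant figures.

ΔT = -1.4 K, ΔS = -0.14 psu (deep − shallow).
Δρ/ρ₀ = −αΔT + βΔS = 2.38 × 10⁻⁴ − 1.12 × 10⁻⁴ = 1.26 × 10⁻⁴, so Δρ ≈ 0.1290 kg m⁻³.
N² = (g/ρ₀)·Δρ/Δz = g·(Δρ/ρ₀)/Δz = 9.8 × 1.26 × 10⁻⁴ / 116 = 1.0645 × 10⁻⁵ s⁻² ≈ 1.06 × 10⁻⁵ s⁻².

1.06 × 10⁻⁵ s⁻²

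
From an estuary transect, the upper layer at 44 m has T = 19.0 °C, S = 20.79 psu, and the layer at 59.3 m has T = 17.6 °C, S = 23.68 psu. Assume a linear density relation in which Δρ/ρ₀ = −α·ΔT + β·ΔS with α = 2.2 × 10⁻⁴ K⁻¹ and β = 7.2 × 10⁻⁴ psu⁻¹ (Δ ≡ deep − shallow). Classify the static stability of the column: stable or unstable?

ΔT = 17.6 − 19.0 = -1.4 K and ΔS = 23.68 − 20.79 = +2.89 psu (deep − shallow).
−αΔT = 3.08 × 10⁻⁴; βΔS = 2.0808 × 10⁻³; sum Δρ/ρ₀ = 2.3888 × 10⁻³.
Δρ/ρ₀ > 0, so Δρ > 0: deeper water is denser → statically stable.

stable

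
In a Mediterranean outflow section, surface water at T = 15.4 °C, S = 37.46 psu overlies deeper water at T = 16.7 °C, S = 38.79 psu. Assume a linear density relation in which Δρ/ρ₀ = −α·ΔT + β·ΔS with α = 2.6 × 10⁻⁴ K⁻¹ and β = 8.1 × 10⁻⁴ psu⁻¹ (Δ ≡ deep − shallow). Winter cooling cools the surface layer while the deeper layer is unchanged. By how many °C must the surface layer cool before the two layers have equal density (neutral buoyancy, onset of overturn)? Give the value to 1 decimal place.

2.8 °C

Neutral buoyancy requires Δρ = 0, i.e. −α(T_deep − T_surf′) + β(S_deep − S_surf) = 0.
T_surf′ = T_deep − (β/α)·ΔS = 16.7 − (8.1 × 10⁻⁴/2.6 × 10⁻⁴)·(+1.33) = 12.557 °C.
Cooling required: 15.4 − (12.557) = 2.843 °C.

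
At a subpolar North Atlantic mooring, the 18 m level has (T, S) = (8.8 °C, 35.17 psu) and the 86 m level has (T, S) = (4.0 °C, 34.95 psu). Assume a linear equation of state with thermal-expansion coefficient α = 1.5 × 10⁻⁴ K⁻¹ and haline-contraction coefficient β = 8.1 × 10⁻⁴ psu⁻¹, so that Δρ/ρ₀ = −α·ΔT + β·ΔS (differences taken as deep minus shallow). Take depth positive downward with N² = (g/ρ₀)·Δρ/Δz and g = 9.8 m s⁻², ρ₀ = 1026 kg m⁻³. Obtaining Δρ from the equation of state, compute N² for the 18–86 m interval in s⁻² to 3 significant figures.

ΔT = -4.8 K, ΔS = -0.22 psu (deep − shallow).
Δρ/ρ₀ = −αΔT + βΔS = 7.20 × 10⁻⁴ − 1.782 × 10⁻⁴ = 5.418 × 10⁻⁴, so Δρ ≈ 0.5559 kg m⁻³.
N² = (g/ρ₀)·Δρ/Δz = g·(Δρ/ρ₀)/Δz = 9.8 × 5.418 × 10⁻⁴ / 68 = 7.8083 × 10⁻⁵ s⁻² ≈ 7.81 × 10⁻⁵ s⁻².

7.81 × 10⁻⁵ s⁻²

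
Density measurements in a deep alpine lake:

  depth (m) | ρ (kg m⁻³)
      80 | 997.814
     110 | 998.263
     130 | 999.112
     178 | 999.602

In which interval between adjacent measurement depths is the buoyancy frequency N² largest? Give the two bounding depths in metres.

110–130 m

Compute the density gradient over each adjacent pair:
  80–110 m: Δρ/Δz = 0.449/30 = 0.015 kg m⁻⁴
  110–130 m: Δρ/Δz = 0.849/20 = 0.042 kg m⁻⁴
  130–178 m: Δρ/Δz = 0.490/48 = 0.010 kg m⁻⁴
The largest gradient is in the 110–130 m interval — the pycnocline.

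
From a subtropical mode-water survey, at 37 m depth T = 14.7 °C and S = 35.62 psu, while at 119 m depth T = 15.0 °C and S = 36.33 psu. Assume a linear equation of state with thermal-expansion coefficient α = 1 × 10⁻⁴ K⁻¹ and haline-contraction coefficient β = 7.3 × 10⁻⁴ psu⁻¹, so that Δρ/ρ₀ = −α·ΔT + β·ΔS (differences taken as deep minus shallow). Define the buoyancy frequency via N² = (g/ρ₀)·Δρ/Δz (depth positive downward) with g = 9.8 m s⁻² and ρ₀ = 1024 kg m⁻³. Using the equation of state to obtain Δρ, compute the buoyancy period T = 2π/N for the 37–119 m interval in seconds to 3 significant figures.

ΔT = +0.3 K, ΔS = +0.71 psu (deep − shallow).
Δρ/ρ₀ = −αΔT + βΔS = -3.00 × 10⁻⁵ + 5.183 × 10⁻⁴ = 4.883 × 10⁻⁴, so Δρ ≈ 0.5000 kg m⁻³.
N² = (g/ρ₀)·Δρ/Δz = g·(Δρ/ρ₀)/Δz = 9.8 × 4.883 × 10⁻⁴ / 82 = 5.8358 × 10⁻⁵ s⁻².
N = √(5.8358 × 10⁻⁵) = 7.6392 × 10⁻³ rad s⁻¹ → T = 2π/N = 822.49 s ≈ 822 s.

822 s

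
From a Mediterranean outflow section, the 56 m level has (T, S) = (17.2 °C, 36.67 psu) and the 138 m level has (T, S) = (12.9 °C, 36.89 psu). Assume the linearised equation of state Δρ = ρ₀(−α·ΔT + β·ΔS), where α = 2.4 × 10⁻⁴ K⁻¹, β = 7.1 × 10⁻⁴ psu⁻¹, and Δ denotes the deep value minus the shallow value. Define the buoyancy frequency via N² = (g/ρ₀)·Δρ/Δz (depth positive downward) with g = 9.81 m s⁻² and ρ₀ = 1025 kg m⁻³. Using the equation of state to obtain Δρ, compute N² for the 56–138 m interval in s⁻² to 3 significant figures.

ΔT = -4.3 K, ΔS = +0.22 psu (deep − shallow).
Δρ/ρ₀ = −αΔT + βΔS = 1.032 × 10⁻³ + 1.562 × 10⁻⁴ = 1.1882 × 10⁻³, so Δρ ≈ 1.218 kg m⁻³.
N² = (g/ρ₀)·Δρ/Δz = g·(Δρ/ρ₀)/Δz = 9.81 × 1.1882 × 10⁻³ / 82 = 1.4215 × 10⁻⁴ s⁻² ≈ 1.42 × 10⁻⁴ s⁻².

1.42 × 10⁻⁴ s⁻²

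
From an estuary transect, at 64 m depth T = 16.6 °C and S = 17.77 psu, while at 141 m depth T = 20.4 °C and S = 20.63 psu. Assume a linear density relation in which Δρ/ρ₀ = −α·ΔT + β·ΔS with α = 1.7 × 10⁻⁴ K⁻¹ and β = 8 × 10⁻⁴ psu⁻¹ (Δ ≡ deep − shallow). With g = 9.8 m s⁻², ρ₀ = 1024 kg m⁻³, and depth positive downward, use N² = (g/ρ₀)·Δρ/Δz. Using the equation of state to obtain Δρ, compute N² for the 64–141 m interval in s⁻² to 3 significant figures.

ΔT = +3.8 K, ΔS = +2.86 psu (deep − shallow).
Δρ/ρ₀ = −αΔT + βΔS = -6.46 × 10⁻⁴ + 2.288 × 10⁻³ = 1.642 × 10⁻³, so Δρ ≈ 1.681 kg m⁻³.
N² = (g/ρ₀)·Δρ/Δz = g·(Δρ/ρ₀)/Δz = 9.8 × 1.642 × 10⁻³ / 77 = 2.0898 × 10⁻⁴ s⁻² ≈ 2.09 × 10⁻⁴ s⁻².

2.09 × 10⁻⁴ s⁻²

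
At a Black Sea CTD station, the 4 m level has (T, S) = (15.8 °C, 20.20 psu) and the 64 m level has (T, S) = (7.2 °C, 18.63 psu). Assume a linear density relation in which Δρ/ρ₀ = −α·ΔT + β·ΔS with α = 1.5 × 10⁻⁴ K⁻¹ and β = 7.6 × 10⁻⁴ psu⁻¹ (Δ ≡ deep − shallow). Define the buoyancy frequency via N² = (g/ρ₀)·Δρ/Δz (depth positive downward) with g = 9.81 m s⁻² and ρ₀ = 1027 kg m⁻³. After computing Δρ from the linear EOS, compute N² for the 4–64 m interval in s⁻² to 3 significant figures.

ΔT = -8.6 K, ΔS = -1.57 psu (deep − shallow).
Δρ/ρ₀ = −αΔT + βΔS = 1.29 × 10⁻³ − 1.1932 × 10⁻³ = 9.68 × 10⁻⁵, so Δρ ≈ 0.09941 kg m⁻³.
N² = (g/ρ₀)·Δρ/Δz = g·(Δρ/ρ₀)/Δz = 9.81 × 9.68 × 10⁻⁵ / 60 = 1.5827 × 10⁻⁵ s⁻² ≈ 1.58 × 10⁻⁵ s⁻².

1.58 × 10⁻⁵ s⁻²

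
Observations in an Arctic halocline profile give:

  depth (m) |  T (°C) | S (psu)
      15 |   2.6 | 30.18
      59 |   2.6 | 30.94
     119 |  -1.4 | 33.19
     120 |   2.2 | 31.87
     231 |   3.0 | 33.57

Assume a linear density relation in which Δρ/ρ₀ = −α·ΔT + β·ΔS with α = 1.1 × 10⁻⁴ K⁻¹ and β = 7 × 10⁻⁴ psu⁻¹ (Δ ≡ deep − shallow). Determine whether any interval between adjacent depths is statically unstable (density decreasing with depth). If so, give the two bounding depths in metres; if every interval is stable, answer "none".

Evaluate Δρ/ρ₀ = −αΔT + βΔS across each adjacent pair:
  15–59 m: −αΔT+βΔS = −(1.1 × 10⁻⁴)(+0.0)+(7 × 10⁻⁴)(+0.76) = 5.3 × 10⁻⁴ → stable
  59–119 m: −αΔT+βΔS = −(1.1 × 10⁻⁴)(-4.0)+(7 × 10⁻⁴)(+2.25) = 2.0 × 10⁻³ → stable
  119–120 m: −αΔT+βΔS = −(1.1 × 10⁻⁴)(+3.6)+(7 × 10⁻⁴)(-1.32) = -1.3 × 10⁻³ → UNSTABLE
  120–231 m: −αΔT+βΔS = −(1.1 × 10⁻⁴)(+0.8)+(7 × 10⁻⁴)(+1.70) = 1.1 × 10⁻³ → stable
The 119–120 m interval has Δρ < 0: lighter water underlies denser water.

119–120 m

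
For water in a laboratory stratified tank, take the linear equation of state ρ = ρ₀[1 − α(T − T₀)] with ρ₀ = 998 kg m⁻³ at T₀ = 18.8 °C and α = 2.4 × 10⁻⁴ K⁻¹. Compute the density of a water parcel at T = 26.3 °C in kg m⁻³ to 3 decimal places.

T − T₀ = +7.5 K.
Bracket = 1 − α·(+7.5) = 1 + (-1.80 × 10⁻³) = 0.9982000.
ρ = 998 × 0.9982000 = 996.204 kg m⁻³.

996.204 kg m⁻³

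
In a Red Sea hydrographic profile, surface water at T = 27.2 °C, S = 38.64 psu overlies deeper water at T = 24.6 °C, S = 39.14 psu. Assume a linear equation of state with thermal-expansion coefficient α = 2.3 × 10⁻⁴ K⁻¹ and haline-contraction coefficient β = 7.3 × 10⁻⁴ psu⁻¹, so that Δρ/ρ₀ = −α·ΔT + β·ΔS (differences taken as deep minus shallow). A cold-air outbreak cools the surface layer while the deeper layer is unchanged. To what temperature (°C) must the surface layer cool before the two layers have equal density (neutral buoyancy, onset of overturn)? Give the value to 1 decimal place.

Neutral buoyancy requires Δρ = 0, i.e. −α(T_deep − T_surf′) + β(S_deep − S_surf) = 0.
T_surf′ = T_deep − (β/α)·ΔS = 24.6 − (7.3 × 10⁻⁴/2.3 × 10⁻⁴)·(+0.50) = 23.013 °C.
Cooling required: 27.2 − (23.013) = 4.187 °C.

23.0 °C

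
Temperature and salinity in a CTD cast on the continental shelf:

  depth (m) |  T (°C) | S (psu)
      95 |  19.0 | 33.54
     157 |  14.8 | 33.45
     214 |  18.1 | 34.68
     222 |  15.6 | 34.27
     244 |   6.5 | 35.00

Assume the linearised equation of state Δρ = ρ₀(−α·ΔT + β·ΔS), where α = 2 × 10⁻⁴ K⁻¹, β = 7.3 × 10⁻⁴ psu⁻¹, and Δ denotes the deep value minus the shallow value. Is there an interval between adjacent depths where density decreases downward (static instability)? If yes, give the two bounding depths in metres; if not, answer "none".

Evaluate Δρ/ρ₀ = −αΔT + βΔS across each adjacent pair:
  95–157 m: −αΔT+βΔS = −(2 × 10⁻⁴)(-4.2)+(7.3 × 10⁻⁴)(-0.09) = 7.7 × 10⁻⁴ → stable
  157–214 m: −αΔT+βΔS = −(2 × 10⁻⁴)(+3.3)+(7.3 × 10⁻⁴)(+1.23) = 2.4 × 10⁻⁴ → stable
  214–222 m: −αΔT+βΔS = −(2 × 10⁻⁴)(-2.5)+(7.3 × 10⁻⁴)(-0.41) = 2.0 × 10⁻⁴ → stable
  222–244 m: −αΔT+βΔS = −(2 × 10⁻⁴)(-9.1)+(7.3 × 10⁻⁴)(+0.73) = 2.4 × 10⁻³ → stable
Every interval has Δρ > 0: the column is stably stratified throughout.

none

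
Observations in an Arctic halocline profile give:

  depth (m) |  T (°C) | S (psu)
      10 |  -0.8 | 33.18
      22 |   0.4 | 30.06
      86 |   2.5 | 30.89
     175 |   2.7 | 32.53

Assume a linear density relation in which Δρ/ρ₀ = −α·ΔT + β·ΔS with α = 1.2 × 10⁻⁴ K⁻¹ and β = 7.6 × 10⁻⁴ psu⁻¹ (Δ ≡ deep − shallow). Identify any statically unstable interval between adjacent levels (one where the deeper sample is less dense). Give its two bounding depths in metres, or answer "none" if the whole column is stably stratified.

Evaluate Δρ/ρ₀ = −αΔT + βΔS across each adjacent pair:
  10–22 m: −αΔT+βΔS = −(1.2 × 10⁻⁴)(+1.2)+(7.6 × 10⁻⁴)(-3.12) = -2.5 × 10⁻³ → UNSTABLE
  22–86 m: −αΔT+βΔS = −(1.2 × 10⁻⁴)(+2.1)+(7.6 × 10⁻⁴)(+0.83) = 3.8 × 10⁻⁴ → stable
  86–175 m: −αΔT+βΔS = −(1.2 × 10⁻⁴)(+0.2)+(7.6 × 10⁻⁴)(+1.64) = 1.2 × 10⁻³ → stable
The 10–22 m interval has Δρ < 0: lighter water underlies denser water.

10–22 m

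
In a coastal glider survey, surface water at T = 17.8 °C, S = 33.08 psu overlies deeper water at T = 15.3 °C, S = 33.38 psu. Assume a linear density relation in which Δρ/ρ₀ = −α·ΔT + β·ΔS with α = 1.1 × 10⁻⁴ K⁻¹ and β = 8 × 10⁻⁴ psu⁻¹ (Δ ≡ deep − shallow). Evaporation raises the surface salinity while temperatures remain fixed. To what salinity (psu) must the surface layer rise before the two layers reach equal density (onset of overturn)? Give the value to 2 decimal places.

33.72 psu

Neutral buoyancy requires −α(T_deep − T_surf) + β(S_deep − S_surf′) = 0.
S_surf′ = S_deep − (α/β)·ΔT = 33.38 − (1.1 × 10⁻⁴/8 × 10⁻⁴)·(-2.5) = 33.7238 psu.
Increase required: 33.7238 − 33.08 = 0.6438 psu.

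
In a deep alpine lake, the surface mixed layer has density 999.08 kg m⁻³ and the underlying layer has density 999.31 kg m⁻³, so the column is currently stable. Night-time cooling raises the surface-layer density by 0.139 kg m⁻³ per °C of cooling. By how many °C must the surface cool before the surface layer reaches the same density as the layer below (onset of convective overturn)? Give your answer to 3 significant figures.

1.65 °C

Density deficit of the surface layer: 999.31 − 999.08 = 0.23 kg m⁻³.
Required change = 0.23 / 0.139 = 1.65 °C.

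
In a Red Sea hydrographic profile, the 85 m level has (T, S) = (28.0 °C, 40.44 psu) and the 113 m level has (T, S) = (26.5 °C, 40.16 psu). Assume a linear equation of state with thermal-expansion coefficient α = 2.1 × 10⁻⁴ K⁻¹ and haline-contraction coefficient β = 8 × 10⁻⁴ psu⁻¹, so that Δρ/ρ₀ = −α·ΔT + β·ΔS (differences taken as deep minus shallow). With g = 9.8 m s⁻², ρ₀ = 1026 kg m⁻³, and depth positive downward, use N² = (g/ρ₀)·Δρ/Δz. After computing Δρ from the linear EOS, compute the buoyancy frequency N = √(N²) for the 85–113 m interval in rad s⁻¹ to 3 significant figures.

ΔT = -1.5 K, ΔS = -0.28 psu (deep − shallow).
Δρ/ρ₀ = −αΔT + βΔS = 3.15 × 10⁻⁴ − 2.24 × 10⁻⁴ = 9.10 × 10⁻⁵, so Δρ ≈ 0.09337 kg m⁻³.
N² = (g/ρ₀)·Δρ/Δz = g·(Δρ/ρ₀)/Δz = 9.8 × 9.10 × 10⁻⁵ / 28 = 3.1850 × 10⁻⁵ s⁻².
N = √(3.1850 × 10⁻⁵) = 5.6436 × 10⁻³ rad s⁻¹ ≈ 5.64 × 10⁻³ rad s⁻¹.

5.64 × 10⁻³ rad s⁻¹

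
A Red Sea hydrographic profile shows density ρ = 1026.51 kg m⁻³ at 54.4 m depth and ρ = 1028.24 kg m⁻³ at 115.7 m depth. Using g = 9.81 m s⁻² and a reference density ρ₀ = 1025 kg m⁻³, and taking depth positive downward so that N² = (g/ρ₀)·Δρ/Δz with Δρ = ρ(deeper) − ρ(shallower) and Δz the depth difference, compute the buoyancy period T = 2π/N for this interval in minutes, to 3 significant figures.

6.37 min

Δρ = 1028.24 − 1026.51 = 1.73 kg m⁻³ over Δz = 115.7 − 54.4 = 61.3 m.
N² = (9.81/1025) × (1.73/61.3) = 2.7010 × 10⁻⁴ s⁻².
N = √(2.7010 × 10⁻⁴) = 0.016435 rad s⁻¹, so T = 2π/N = 382.31 s = 6.3718 min ≈ 6.37 min.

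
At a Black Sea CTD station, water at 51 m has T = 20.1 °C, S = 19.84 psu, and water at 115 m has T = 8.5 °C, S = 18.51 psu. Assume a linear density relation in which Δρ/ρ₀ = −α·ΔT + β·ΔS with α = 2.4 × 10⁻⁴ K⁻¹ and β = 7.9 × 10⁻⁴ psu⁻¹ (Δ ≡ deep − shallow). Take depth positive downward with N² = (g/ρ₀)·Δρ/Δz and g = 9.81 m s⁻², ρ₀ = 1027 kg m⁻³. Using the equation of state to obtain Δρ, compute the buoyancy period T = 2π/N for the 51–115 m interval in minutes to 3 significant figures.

ΔT = -11.6 K, ΔS = -1.33 psu (deep − shallow).
Δρ/ρ₀ = −αΔT + βΔS = 2.784 × 10⁻³ − 1.0507 × 10⁻³ = 1.7333 × 10⁻³, so Δρ ≈ 1.780 kg m⁻³.
N² = (g/ρ₀)·Δρ/Δz = g·(Δρ/ρ₀)/Δz = 9.81 × 1.7333 × 10⁻³ / 64 = 2.6568 × 10⁻⁴ s⁻².
N = √(2.6568 × 10⁻⁴) = 0.016300 rad s⁻¹ → T = 2π/N = 385.47 s = 6.4245 min ≈ 6.42 min.

6.42 min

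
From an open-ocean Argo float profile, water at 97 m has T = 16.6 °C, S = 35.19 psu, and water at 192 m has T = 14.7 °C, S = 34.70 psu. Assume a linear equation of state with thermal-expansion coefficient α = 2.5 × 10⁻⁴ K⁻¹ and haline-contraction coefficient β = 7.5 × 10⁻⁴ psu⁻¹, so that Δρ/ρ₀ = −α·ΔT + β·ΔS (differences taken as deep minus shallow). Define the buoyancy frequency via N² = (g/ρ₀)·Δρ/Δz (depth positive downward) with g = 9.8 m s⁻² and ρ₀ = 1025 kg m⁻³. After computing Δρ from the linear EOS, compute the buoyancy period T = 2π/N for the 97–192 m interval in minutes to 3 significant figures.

31.4 min

ΔT = -1.9 K, ΔS = -0.49 psu (deep − shallow).
Δρ/ρ₀ = −αΔT + βΔS = 4.75 × 10⁻⁴ − 3.675 × 10⁻⁴ = 1.075 × 10⁻⁴, so Δρ ≈ 0.1102 kg m⁻³.
N² = (g/ρ₀)·Δρ/Δz = g·(Δρ/ρ₀)/Δz = 9.8 × 1.075 × 10⁻⁴ / 95 = 1.1089 × 10⁻⁵ s⁻².
N = √(1.1089 × 10⁻⁵) = 3.3300 × 10⁻³ rad s⁻¹ → T = 2π/N = 1.8868 × 10³ s = 31.447 min ≈ 31.4 min.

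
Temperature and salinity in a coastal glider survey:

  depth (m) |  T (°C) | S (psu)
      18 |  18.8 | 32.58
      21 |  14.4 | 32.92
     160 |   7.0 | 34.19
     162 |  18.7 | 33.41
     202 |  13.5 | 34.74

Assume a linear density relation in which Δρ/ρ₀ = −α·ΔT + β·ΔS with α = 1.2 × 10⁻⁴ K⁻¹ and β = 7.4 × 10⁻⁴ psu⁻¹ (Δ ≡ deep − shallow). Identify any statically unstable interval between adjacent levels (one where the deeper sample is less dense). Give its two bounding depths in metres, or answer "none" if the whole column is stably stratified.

Evaluate Δρ/ρ₀ = −αΔT + βΔS across each adjacent pair:
  18–21 m: −αΔT+βΔS = −(1.2 × 10⁻⁴)(-4.4)+(7.4 × 10⁻⁴)(+0.34) = 7.8 × 10⁻⁴ → stable
  21–160 m: −αΔT+βΔS = −(1.2 × 10⁻⁴)(-7.4)+(7.4 × 10⁻⁴)(+1.27) = 1.8 × 10⁻³ → stable
  160–162 m: −αΔT+βΔS = −(1.2 × 10⁻⁴)(+11.7)+(7.4 × 10⁻⁴)(-0.78) = -2.0 × 10⁻³ → UNSTABLE
  162–202 m: −αΔT+βΔS = −(1.2 × 10⁻⁴)(-5.2)+(7.4 × 10⁻⁴)(+1.33) = 1.6 × 10⁻³ → stable
The 160–162 m interval has Δρ < 0: lighter water underlies denser water.

160–162 m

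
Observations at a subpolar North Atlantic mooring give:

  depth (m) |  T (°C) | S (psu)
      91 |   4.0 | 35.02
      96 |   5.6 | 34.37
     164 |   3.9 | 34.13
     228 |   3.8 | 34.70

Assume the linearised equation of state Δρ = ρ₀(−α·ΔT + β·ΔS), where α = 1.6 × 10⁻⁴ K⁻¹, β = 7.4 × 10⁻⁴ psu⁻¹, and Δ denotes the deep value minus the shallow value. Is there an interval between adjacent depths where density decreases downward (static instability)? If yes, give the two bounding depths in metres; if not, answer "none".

Evaluate Δρ/ρ₀ = −αΔT + βΔS across each adjacent pair:
  91–96 m: −αΔT+βΔS = −(1.6 × 10⁻⁴)(+1.6)+(7.4 × 10⁻⁴)(-0.65) = -7.4 × 10⁻⁴ → UNSTABLE
  96–164 m: −αΔT+βΔS = −(1.6 × 10⁻⁴)(-1.7)+(7.4 × 10⁻⁴)(-0.24) = 9.4 × 10⁻⁵ → stable
  164–228 m: −αΔT+βΔS = −(1.6 × 10⁻⁴)(-0.1)+(7.4 × 10⁻⁴)(+0.57) = 4.4 × 10⁻⁴ → stable
The 91–96 m interval has Δρ < 0: lighter water underlies denser water.

91–96 m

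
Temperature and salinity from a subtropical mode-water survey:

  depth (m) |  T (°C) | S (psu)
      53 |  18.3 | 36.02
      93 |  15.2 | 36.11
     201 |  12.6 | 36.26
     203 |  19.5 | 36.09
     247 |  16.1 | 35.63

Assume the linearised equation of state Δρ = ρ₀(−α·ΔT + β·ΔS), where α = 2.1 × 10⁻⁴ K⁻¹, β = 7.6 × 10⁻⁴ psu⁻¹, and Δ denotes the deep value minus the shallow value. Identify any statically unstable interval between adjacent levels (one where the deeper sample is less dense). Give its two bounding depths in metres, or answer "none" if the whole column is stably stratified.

Evaluate Δρ/ρ₀ = −αΔT + βΔS across each adjacent pair:
  53–93 m: −αΔT+βΔS = −(2.1 × 10⁻⁴)(-3.1)+(7.6 × 10⁻⁴)(+0.09) = 7.2 × 10⁻⁴ → stable
  93–201 m: −αΔT+βΔS = −(2.1 × 10⁻⁴)(-2.6)+(7.6 × 10⁻⁴)(+0.15) = 6.6 × 10⁻⁴ → stable
  201–203 m: −αΔT+βΔS = −(2.1 × 10⁻⁴)(+6.9)+(7.6 × 10⁻⁴)(-0.17) = -1.6 × 10⁻³ → UNSTABLE
  203–247 m: −αΔT+βΔS = −(2.1 × 10⁻⁴)(-3.4)+(7.6 × 10⁻⁴)(-0.46) = 3.6 × 10⁻⁴ → stable
The 201–203 m interval has Δρ < 0: lighter water underlies denser water.

201–203 m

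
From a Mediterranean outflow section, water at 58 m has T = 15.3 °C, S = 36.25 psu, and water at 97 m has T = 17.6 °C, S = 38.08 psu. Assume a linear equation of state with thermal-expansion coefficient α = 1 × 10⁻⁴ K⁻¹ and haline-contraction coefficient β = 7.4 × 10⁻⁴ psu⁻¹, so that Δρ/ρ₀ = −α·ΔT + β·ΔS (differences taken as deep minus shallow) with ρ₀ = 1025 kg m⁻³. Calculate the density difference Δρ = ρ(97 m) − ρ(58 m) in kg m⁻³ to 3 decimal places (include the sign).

+1.152 kg m⁻³

ΔT = +2.3 K, ΔS = +1.83 psu (deep − shallow).
Δρ/ρ₀ = −(1 × 10⁻⁴)(+2.3) + (7.4 × 10⁻⁴)(+1.83) = 1.1242 × 10⁻³.
Δρ = 1025 × (1.1242 × 10⁻³) = +1.152 kg m⁻³.
Positive Δρ: denser below, stable.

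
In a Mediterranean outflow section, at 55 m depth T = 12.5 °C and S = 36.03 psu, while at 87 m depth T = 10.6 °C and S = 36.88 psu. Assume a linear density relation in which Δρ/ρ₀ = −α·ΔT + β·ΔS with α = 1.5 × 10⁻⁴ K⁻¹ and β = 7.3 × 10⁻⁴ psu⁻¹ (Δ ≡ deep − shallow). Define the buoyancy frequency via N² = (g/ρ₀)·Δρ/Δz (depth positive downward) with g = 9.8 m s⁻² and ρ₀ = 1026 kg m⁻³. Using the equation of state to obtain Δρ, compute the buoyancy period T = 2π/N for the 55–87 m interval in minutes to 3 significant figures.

ΔT = -1.9 K, ΔS = +0.85 psu (deep − shallow).
Δρ/ρ₀ = −αΔT + βΔS = 2.85 × 10⁻⁴ + 6.205 × 10⁻⁴ = 9.055 × 10⁻⁴, so Δρ ≈ 0.9290 kg m⁻³.
N² = (g/ρ₀)·Δρ/Δz = g·(Δρ/ρ₀)/Δz = 9.8 × 9.055 × 10⁻⁴ / 32 = 2.7731 × 10⁻⁴ s⁻².
N = √(2.7731 × 10⁻⁴) = 0.016653 rad s⁻¹ → T = 2π/N = 377.30 s = 6.2883 min ≈ 6.29 min.

6.29 min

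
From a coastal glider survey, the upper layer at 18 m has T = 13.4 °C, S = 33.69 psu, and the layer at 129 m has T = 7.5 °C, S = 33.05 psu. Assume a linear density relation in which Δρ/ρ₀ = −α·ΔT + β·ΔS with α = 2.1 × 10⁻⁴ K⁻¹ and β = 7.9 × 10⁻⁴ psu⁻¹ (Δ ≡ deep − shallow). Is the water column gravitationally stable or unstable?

ΔT = 7.5 − 13.4 = -5.9 K and ΔS = 33.05 − 33.69 = -0.64 psu (deep − shallow).
−αΔT = 1.239 × 10⁻³; βΔS = -5.056 × 10⁻⁴; sum Δρ/ρ₀ = 7.334 × 10⁻⁴.
Δρ/ρ₀ > 0, so Δρ > 0: deeper water is denser → statically stable.

stable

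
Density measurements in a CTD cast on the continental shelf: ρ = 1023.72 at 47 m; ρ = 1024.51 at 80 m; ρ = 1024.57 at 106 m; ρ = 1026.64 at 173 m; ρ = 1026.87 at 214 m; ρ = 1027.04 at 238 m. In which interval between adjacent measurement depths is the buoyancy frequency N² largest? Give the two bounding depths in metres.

106–173 m

Compute the density gradient over each adjacent pair:
  47–80 m: Δρ/Δz = 0.79/33 = 0.024 kg m⁻⁴
  80–106 m: Δρ/Δz = 0.06/26 = 2.3 × 10⁻³ kg m⁻⁴
  106–173 m: Δρ/Δz = 2.07/67 = 0.031 kg m⁻⁴
  173–214 m: Δρ/Δz = 0.23/41 = 5.6 × 10⁻³ kg m⁻⁴
  214–238 m: Δρ/Δz = 0.17/24 = 7.1 × 10⁻³ kg m⁻⁴
The largest gradient is in the 106–173 m interval — the pycnocline.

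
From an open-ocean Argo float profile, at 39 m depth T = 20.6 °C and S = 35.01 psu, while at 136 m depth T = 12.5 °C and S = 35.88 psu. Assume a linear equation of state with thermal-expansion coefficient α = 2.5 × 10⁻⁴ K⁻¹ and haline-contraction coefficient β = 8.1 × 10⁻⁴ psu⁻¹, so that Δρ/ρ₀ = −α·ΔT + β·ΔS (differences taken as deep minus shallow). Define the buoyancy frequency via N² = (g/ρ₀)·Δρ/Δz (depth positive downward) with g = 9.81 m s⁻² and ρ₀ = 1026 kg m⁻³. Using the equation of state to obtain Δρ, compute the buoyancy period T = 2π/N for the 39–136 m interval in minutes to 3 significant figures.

6.30 min

ΔT = -8.1 K, ΔS = +0.87 psu (deep − shallow).
Δρ/ρ₀ = −αΔT + βΔS = 2.025 × 10⁻³ + 7.047 × 10⁻⁴ = 2.7297 × 10⁻³, so Δρ ≈ 2.801 kg m⁻³.
N² = (g/ρ₀)·Δρ/Δz = g·(Δρ/ρ₀)/Δz = 9.81 × 2.7297 × 10⁻³ / 97 = 2.7607 × 10⁻⁴ s⁻².
N = √(2.7607 × 10⁻⁴) = 0.016615 rad s⁻¹ → T = 2π/N = 378.16 s = 6.3027 min ≈ 6.30 min.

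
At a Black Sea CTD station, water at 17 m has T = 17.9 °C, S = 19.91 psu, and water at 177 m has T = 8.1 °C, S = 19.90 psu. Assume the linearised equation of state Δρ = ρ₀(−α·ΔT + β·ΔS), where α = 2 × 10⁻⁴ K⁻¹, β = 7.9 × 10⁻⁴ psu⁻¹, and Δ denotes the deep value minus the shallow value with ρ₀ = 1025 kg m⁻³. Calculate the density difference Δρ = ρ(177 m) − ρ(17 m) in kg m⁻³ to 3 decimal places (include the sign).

+2.001 kg m⁻³

ΔT = -9.8 K, ΔS = -0.01 psu (deep − shallow).
Δρ/ρ₀ = −(2 × 10⁻⁴)(-9.8) + (7.9 × 10⁻⁴)(-0.01) = 1.9521 × 10⁻³.
Δρ = 1025 × (1.9521 × 10⁻³) = +2.001 kg m⁻³.
Positive Δρ: denser below, stable.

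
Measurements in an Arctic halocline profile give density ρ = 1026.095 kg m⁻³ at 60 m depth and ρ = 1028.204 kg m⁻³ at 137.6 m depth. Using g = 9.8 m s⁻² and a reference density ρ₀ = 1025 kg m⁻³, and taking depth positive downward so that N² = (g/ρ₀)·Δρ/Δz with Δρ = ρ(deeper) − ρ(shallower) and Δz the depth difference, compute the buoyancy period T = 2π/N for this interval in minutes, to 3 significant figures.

6.50 min

Δρ = 1028.204 − 1026.095 = 2.109 kg m⁻³ over Δz = 137.6 − 60 = 77.6 m.
N² = (9.8/1025) × (2.109/77.6) = 2.5985 × 10⁻⁴ s⁻².
N = √(2.5985 × 10⁻⁴) = 0.016120 rad s⁻¹, so T = 2π/N = 389.78 s = 6.4963 min ≈ 6.50 min.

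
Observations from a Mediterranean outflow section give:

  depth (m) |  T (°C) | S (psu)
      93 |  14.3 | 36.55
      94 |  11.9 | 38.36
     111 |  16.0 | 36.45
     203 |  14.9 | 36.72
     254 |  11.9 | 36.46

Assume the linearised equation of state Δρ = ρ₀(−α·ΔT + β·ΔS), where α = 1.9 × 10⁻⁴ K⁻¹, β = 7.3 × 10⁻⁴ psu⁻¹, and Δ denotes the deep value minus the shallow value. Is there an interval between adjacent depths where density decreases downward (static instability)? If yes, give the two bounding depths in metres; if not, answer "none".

94–111 m

Evaluate Δρ/ρ₀ = −αΔT + βΔS across each adjacent pair:
  93–94 m: −αΔT+βΔS = −(1.9 × 10⁻⁴)(-2.4)+(7.3 × 10⁻⁴)(+1.81) = 1.8 × 10⁻³ → stable
  94–111 m: −αΔT+βΔS = −(1.9 × 10⁻⁴)(+4.1)+(7.3 × 10⁻⁴)(-1.91) = -2.2 × 10⁻³ → UNSTABLE
  111–203 m: −αΔT+βΔS = −(1.9 × 10⁻⁴)(-1.1)+(7.3 × 10⁻⁴)(+0.27) = 4.1 × 10⁻⁴ → stable
  203–254 m: −αΔT+βΔS = −(1.9 × 10⁻⁴)(-3.0)+(7.3 × 10⁻⁴)(-0.26) = 3.8 × 10⁻⁴ → stable
The 94–111 m interval has Δρ < 0: lighter water underlies denser water.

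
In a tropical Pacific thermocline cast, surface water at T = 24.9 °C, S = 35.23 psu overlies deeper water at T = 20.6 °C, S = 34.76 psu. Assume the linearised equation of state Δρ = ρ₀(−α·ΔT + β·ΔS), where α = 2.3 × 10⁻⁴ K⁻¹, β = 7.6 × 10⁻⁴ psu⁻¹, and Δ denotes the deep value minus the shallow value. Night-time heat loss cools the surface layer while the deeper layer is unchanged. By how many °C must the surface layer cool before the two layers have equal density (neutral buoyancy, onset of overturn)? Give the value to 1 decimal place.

Neutral buoyancy requires Δρ = 0, i.e. −α(T_deep − T_surf′) + β(S_deep − S_surf) = 0.
T_surf′ = T_deep − (β/α)·ΔS = 20.6 − (7.6 × 10⁻⁴/2.3 × 10⁻⁴)·(-0.47) = 22.153 °C.
Cooling required: 24.9 − (22.153) = 2.747 °C.

2.7 °C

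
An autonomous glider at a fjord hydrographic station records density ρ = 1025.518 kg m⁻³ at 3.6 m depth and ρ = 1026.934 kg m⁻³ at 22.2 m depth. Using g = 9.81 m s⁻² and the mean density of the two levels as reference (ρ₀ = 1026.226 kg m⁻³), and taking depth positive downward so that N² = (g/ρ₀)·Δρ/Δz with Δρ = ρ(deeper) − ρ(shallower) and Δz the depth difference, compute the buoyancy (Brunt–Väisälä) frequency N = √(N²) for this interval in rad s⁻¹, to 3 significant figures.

Δρ = 1026.934 − 1025.518 = 1.416 kg m⁻³ over Δz = 22.2 − 3.6 = 18.6 m.
N² = (9.81/1026.226) × (1.416/18.6) = 7.2774 × 10⁻⁴ s⁻².
N = √(7.2774 × 10⁻⁴) = 0.026977 rad s⁻¹ ≈ 0.0270 rad s⁻¹.

0.0270 rad s⁻¹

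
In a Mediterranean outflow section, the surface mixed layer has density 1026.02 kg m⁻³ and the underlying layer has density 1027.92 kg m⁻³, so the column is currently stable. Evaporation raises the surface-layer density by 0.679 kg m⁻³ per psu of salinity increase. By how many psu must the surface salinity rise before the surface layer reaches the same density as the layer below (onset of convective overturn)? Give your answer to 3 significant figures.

2.80 psu

Density deficit of the surface layer: 1027.92 − 1026.02 = 1.9 kg m⁻³.
Required change = 1.9 / 0.679 = 2.80 psu.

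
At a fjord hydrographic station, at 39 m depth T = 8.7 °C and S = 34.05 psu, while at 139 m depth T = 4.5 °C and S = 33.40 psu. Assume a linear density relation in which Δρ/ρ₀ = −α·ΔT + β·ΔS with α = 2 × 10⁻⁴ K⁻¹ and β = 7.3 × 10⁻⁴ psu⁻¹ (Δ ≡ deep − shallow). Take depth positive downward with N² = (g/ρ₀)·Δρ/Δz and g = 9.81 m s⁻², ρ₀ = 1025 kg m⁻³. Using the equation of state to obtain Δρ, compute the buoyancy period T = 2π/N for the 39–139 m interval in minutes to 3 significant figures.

ΔT = -4.2 K, ΔS = -0.65 psu (deep − shallow).
Δρ/ρ₀ = −αΔT + βΔS = 8.40 × 10⁻⁴ − 4.745 × 10⁻⁴ = 3.655 × 10⁻⁴, so Δρ ≈ 0.3746 kg m⁻³.
N² = (g/ρ₀)·Δρ/Δz = g·(Δρ/ρ₀)/Δz = 9.81 × 3.655 × 10⁻⁴ / 100 = 3.5856 × 10⁻⁵ s⁻².
N = √(3.5856 × 10⁻⁵) = 5.9880 × 10⁻³ rad s⁻¹ → T = 2π/N = 1.0493 × 10³ s = 17.488 min ≈ 17.5 min.

17.5 min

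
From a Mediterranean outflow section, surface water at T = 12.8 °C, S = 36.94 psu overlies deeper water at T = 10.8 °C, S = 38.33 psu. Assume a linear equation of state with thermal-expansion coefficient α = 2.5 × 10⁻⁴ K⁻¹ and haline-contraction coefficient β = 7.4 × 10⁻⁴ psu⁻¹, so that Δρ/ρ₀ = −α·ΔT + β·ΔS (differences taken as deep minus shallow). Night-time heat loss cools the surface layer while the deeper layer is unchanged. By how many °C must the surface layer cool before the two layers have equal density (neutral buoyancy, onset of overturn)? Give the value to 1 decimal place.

Neutral buoyancy requires Δρ = 0, i.e. −α(T_deep − T_surf′) + β(S_deep − S_surf) = 0.
T_surf′ = T_deep − (β/α)·ΔS = 10.8 − (7.4 × 10⁻⁴/2.5 × 10⁻⁴)·(+1.39) = 6.686 °C.
Cooling required: 12.8 − (6.686) = 6.114 °C.

6.1 °C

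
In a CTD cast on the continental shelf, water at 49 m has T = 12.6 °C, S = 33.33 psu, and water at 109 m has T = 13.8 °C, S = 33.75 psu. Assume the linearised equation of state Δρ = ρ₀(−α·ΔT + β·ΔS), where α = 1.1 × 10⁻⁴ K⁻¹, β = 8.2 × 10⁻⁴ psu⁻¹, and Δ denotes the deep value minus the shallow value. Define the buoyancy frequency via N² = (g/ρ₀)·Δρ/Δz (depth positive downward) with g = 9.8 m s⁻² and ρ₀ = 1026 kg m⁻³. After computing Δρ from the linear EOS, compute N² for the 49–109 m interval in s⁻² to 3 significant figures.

ΔT = +1.2 K, ΔS = +0.42 psu (deep − shallow).
Δρ/ρ₀ = −αΔT + βΔS = -1.32 × 10⁻⁴ + 3.444 × 10⁻⁴ = 2.124 × 10⁻⁴, so Δρ ≈ 0.2179 kg m⁻³.
N² = (g/ρ₀)·Δρ/Δz = g·(Δρ/ρ₀)/Δz = 9.8 × 2.124 × 10⁻⁴ / 60 = 3.4692 × 10⁻⁵ s⁻² ≈ 3.47 × 10⁻⁵ s⁻².

3.47 × 10⁻⁵ s⁻²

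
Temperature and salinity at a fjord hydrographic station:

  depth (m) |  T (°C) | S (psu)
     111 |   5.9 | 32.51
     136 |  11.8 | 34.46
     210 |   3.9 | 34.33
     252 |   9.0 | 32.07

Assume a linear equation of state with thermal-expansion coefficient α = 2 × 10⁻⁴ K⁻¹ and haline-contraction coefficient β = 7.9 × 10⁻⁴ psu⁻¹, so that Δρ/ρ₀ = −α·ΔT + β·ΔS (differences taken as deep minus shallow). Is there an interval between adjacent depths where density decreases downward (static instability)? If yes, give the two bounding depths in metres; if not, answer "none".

210–252 m

Evaluate Δρ/ρ₀ = −αΔT + βΔS across each adjacent pair:
  111–136 m: −αΔT+βΔS = −(2 × 10⁻⁴)(+5.9)+(7.9 × 10⁻⁴)(+1.95) = 3.6 × 10⁻⁴ → stable
  136–210 m: −αΔT+βΔS = −(2 × 10⁻⁴)(-7.9)+(7.9 × 10⁻⁴)(-0.13) = 1.5 × 10⁻³ → stable
  210–252 m: −αΔT+βΔS = −(2 × 10⁻⁴)(+5.1)+(7.9 × 10⁻⁴)(-2.26) = -2.8 × 10⁻³ → UNSTABLE
The 210–252 m interval has Δρ < 0: lighter water underlies denser water.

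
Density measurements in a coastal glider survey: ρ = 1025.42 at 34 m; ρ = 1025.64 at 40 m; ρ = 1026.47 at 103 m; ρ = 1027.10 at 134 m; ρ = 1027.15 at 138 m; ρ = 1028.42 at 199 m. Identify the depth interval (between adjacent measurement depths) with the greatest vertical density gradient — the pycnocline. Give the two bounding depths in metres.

34–40 m

Compute the density gradient over each adjacent pair:
  34–40 m: Δρ/Δz = 0.22/6 = 0.037 kg m⁻⁴
  40–103 m: Δρ/Δz = 0.83/63 = 0.013 kg m⁻⁴
  103–134 m: Δρ/Δz = 0.63/31 = 0.020 kg m⁻⁴
  134–138 m: Δρ/Δz = 0.05/4 = 0.013 kg m⁻⁴
  138–199 m: Δρ/Δz = 1.27/61 = 0.021 kg m⁻⁴
The largest gradient is in the 34–40 m interval — the pycnocline.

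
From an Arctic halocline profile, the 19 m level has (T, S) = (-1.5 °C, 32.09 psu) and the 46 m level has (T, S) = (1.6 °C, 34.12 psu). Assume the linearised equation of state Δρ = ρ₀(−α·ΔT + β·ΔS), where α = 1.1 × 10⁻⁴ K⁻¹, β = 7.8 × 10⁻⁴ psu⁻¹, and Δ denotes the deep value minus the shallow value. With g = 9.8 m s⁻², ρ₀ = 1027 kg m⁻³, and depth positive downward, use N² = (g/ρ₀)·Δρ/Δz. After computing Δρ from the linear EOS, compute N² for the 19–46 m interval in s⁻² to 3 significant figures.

4.51 × 10⁻⁴ s⁻²

ΔT = +3.1 K, ΔS = +2.03 psu (deep − shallow).
Δρ/ρ₀ = −αΔT + βΔS = -3.41 × 10⁻⁴ + 1.5834 × 10⁻³ = 1.2424 × 10⁻³, so Δρ ≈ 1.276 kg m⁻³.
N² = (g/ρ₀)·Δρ/Δz = g·(Δρ/ρ₀)/Δz = 9.8 × 1.2424 × 10⁻³ / 27 = 4.5095 × 10⁻⁴ s⁻² ≈ 4.51 × 10⁻⁴ s⁻².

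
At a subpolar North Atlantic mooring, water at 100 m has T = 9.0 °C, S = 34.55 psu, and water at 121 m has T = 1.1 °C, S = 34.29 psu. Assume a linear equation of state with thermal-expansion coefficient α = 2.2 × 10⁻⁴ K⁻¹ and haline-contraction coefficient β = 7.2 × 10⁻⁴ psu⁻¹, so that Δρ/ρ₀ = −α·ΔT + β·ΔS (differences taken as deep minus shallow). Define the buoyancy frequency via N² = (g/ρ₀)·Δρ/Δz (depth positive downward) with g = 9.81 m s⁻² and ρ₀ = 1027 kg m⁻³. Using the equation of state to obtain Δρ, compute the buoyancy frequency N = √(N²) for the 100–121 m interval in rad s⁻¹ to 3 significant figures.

ΔT = -7.9 K, ΔS = -0.26 psu (deep − shallow).
Δρ/ρ₀ = −αΔT + βΔS = 1.738 × 10⁻³ − 1.872 × 10⁻⁴ = 1.5508 × 10⁻³, so Δρ ≈ 1.593 kg m⁻³.
N² = (g/ρ₀)·Δρ/Δz = g·(Δρ/ρ₀)/Δz = 9.81 × 1.5508 × 10⁻³ / 21 = 7.2445 × 10⁻⁴ s⁻².
N = √(7.2445 × 10⁻⁴) = 0.026916 rad s⁻¹ ≈ 0.0269 rad s⁻¹.

0.0269 rad s⁻¹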